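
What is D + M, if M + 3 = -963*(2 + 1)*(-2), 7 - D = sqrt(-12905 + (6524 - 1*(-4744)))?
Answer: 5782 - I*sqrt(1637) ≈ 5782.0 - 40.46*I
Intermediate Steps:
D = 7 - I*sqrt(1637) (D = 7 - sqrt(-12905 + (6524 - 1*(-4744))) = 7 - sqrt(-12905 + (6524 + 4744)) = 7 - sqrt(-12905 + 11268) = 7 - sqrt(-1637) = 7 - I*sqrt(1637) ≈ 7.0 - 40.46*I)
M = 5775 (M = -3 - 963*(2 + 1)*(-2) = -3 - 2889*(-2) = -3 - 963*(-6) = -3 + 5778 = 5775)
D + M = (7 - I*sqrt(1637)) + 5775 = 5782 - I*sqrt(1637)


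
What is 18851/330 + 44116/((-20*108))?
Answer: 217999/5940 ≈ 36.700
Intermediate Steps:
18851/330 + 44116/((-20*108)) = 18851*(1/330) + 44116/(-2160) = 18851/330 + 44116*(-1/2160) = 18851/330 - 11029/540 = 217999/5940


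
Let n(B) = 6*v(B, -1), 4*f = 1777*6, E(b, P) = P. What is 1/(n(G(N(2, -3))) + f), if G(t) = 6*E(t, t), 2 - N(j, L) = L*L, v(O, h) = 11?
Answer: 2/5463 ≈ 0.00036610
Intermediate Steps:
N(j, L) = 2 - L² (N(j, L) = 2 - L*L = 2 - L²)
f = 5331/2 (f = (1777*6)/4 = (¼)*10662 = 5331/2 ≈ 2665.5)
G(t) = 6*t
n(B) = 66 (n(B) = 6*11 = 66)
1/(n(G(N(2, -3))) + f) = 1/(66 + 5331/2) = 1/(5463/2) = 2/5463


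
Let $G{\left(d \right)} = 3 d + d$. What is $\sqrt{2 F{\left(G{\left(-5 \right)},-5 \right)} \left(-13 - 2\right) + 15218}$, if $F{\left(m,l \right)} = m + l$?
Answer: $4 \sqrt{998} \approx 126.36$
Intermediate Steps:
$G{\left(d \right)} = 4 d$
$F{\left(m,l \right)} = l + m$
$\sqrt{2 F{\left(G{\left(-5 \right)},-5 \right)} \left(-13 - 2\right) + 15218} = \sqrt{2 \left(-5 + 4 \left(-5\right)\right) \left(-13 - 2\right) + 15218} = \sqrt{2 \left(-5 - 20\right) \left(-15\right) + 15218} = \sqrt{2 \left(-25\right) \left(-15\right) + 15218} = \sqrt{\left(-50\right) \left(-15\right) + 15218} = \sqrt{750 + 15218} = \sqrt{15968} = 4 \sqrt{998}$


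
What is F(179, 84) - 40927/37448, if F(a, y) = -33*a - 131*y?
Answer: -633324055/37448 ≈ -16912.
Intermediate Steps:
F(a, y) = -131*y - 33*a
F(179, 84) - 40927/37448 = (-131*84 - 33*179) - 40927/37448 = (-11004 - 5907) - 40927*1/37448 = -16911 - 40927/37448 = -633324055/37448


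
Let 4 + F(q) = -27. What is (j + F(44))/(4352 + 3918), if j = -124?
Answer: -31/1654 ≈ -0.018742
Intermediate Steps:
F(q) = -31 (F(q) = -4 - 27 = -31)
(j + F(44))/(4352 + 3918) = (-124 - 31)/(4352 + 3918) = -155/8270 = -155*1/8270 = -31/1654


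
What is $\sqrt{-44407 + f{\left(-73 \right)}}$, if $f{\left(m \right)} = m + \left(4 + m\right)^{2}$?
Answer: $i \sqrt{39719} \approx 199.3 i$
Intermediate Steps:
$\sqrt{-44407 + f{\left(-73 \right)}} = \sqrt{-44407 - \left(73 - \left(4 - 73\right)^{2}\right)} = \sqrt{-44407 - \left(73 - \left(-69\right)^{2}\right)} = \sqrt{-44407 + \left(-73 + 4761\right)} = \sqrt{-44407 + 4688} = \sqrt{-39719} = i \sqrt{39719}$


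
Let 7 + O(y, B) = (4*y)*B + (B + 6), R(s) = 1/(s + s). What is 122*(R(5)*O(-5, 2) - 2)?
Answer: -3599/5 ≈ -719.80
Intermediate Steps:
R(s) = 1/(2*s)
O(y, B) = -1 + B + 4*B*y (O(y, B) = -7 + ((4*y)*B + (B + 6)) = -7 + (4*B*y + (6 + B)) = -7 + (6 + B + 4*B*y) = -1 + B + 4*B*y)
122*(R(5)*O(-5, 2) - 2) = 122*(((½)/5)*(-1 + 2 + 4*2*(-5)) - 2) = 122*(((½)*(⅕))*(-1 + 2 - 40) - 2) = 122*((⅒)*(-39) - 2) = 122*(-39/10 - 2) = 122*(-59/10) = -3599/5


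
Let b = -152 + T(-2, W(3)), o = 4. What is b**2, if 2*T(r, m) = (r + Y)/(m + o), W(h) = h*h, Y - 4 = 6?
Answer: 3888784/169 ≈ 23011.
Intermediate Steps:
Y = 10 (Y = 4 + 6 = 10)
W(h) = h**2
T(r, m) = (10 + r)/(2*(4 + m)) (T(r, m) = ((r + 10)/(m + 4))/2 = ((10 + r)/(4 + m))/2 = (10 + r)/(2*(4 + m)))
b = -1972/13 (b = -152 + (10 - 2)/(2*(4 + 3**2)) = -152 + (1/2)*8/(4 + 9) = -152 + (1/2)*8/13 = -152 + (1/2)*(1/13)*8 = -152 + 4/13 = -1972/13 ≈ -151.69)
b**2 = (-1972/13)**2 = 3888784/169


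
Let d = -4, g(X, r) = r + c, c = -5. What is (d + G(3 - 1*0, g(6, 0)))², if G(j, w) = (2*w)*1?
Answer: 196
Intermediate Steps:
g(X, r) = -5 + r (g(X, r) = r - 5 = -5 + r)
G(j, w) = 2*w
(d + G(3 - 1*0, g(6, 0)))² = (-4 + 2*(-5 + 0))² = (-4 + 2*(-5))² = (-4 - 10)² = (-14)² = 196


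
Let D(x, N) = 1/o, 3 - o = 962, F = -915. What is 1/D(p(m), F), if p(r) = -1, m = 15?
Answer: -959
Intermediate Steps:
o = -959 (o = 3 - 1*962 = 3 - 962 = -959)
D(x, N) = -1/959 (D(x, N) = 1/(-959) = -1/959)
1/D(p(m), F) = 1/(-1/959) = -959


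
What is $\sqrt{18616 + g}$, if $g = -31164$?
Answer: $2 i \sqrt{3137} \approx 112.02 i$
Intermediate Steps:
$\sqrt{18616 + g} = \sqrt{18616 - 31164} = \sqrt{-12548} = 2 i \sqrt{3137}$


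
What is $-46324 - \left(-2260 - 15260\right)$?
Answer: $-28804$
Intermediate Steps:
$-46324 - \left(-2260 - 15260\right) = -46324 - -17520 = -46324 + 17520 = -28804$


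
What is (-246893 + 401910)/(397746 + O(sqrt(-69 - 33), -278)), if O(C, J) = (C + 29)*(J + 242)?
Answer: 3416419663/8742922722 + 155017*I*sqrt(102)/4371461361 ≈ 0.39076 + 0.00035814*I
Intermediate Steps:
O(C, J) = (29 + C)*(242 + J)
(-246893 + 401910)/(397746 + O(sqrt(-69 - 33), -278)) = (-246893 + 401910)/(397746 + (7018 + 29*(-278) + 242*sqrt(-69 - 33) + sqrt(-69 - 33)*(-278))) = 155017/(397746 + (7018 - 8062 + 242*sqrt(-102) + sqrt(-102)*(-278))) = 155017/(397746 + (7018 - 8062 + 242*(I*sqrt(102)) + (I*sqrt(102))*(-278))) = 155017/(397746 + (7018 - 8062 + 242*I*sqrt(102) - 278*I*sqrt(102))) = 155017/(397746 + (-1044 - 36*I*sqrt(102))) = 155017/(396702 - 36*I*sqrt(102))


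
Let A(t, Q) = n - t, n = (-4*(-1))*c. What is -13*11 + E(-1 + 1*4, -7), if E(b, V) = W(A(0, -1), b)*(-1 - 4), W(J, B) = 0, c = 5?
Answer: -143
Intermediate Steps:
n = 20 (n = -4*(-1)*5 = 4*5 = 20)
A(t, Q) = 20 - t
E(b, V) = 0 (E(b, V) = 0*(-1 - 4) = 0*(-5) = 0)
-13*11 + E(-1 + 1*4, -7) = -13*11 + 0 = -143 + 0 = -143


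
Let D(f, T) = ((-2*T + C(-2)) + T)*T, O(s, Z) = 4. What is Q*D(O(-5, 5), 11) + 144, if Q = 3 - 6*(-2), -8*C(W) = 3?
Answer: -13863/8 ≈ -1732.9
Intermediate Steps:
C(W) = -3/8 (C(W) = -⅛*3 = -3/8)
Q = 15 (Q = 3 + 12 = 15)
D(f, T) = T*(-3/8 - T) (D(f, T) = ((-2*T - 3/8) + T)*T = ((-3/8 - 2*T) + T)*T = (-3/8 - T)*T = T*(-3/8 - T))
Q*D(O(-5, 5), 11) + 144 = 15*(-⅛*11*(3 + 8*11)) + 144 = 15*(-⅛*11*(3 + 88)) + 144 = 15*(-⅛*11*91) + 144 = 15*(-1001/8) + 144 = -15015/8 + 144 = -13863/8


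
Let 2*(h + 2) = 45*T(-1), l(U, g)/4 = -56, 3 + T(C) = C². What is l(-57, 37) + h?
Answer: -271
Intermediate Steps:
T(C) = -3 + C²
l(U, g) = -224 (l(U, g) = 4*(-56) = -224)
h = -47 (h = -2 + (45*(-3 + (-1)²))/2 = -2 + (45*(-3 + 1))/2 = -2 + (45*(-2))/2 = -2 + (½)*(-90) = -2 - 45 = -47)
l(-57, 37) + h = -224 - 47 = -271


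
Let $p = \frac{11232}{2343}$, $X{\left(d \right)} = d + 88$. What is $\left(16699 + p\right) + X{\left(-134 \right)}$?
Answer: $\frac{13009737}{781} \approx 16658.0$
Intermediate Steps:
$X{\left(d \right)} = 88 + d$
$p = \frac{3744}{781}$ ($p = 11232 \cdot \frac{1}{2343} = \frac{3744}{781} \approx 4.7939$)
$\left(16699 + p\right) + X{\left(-134 \right)} = \left(16699 + \frac{3744}{781}\right) + \left(88 - 134\right) = \frac{13045663}{781} - 46 = \frac{13009737}{781}$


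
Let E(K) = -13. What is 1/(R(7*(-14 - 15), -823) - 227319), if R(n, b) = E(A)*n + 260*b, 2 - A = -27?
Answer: -1/438660 ≈ -2.2797e-6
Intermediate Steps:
A = 29 (A = 2 - 1*(-27) = 2 + 27 = 29)
R(n, b) = -13*n + 260*b
1/(R(7*(-14 - 15), -823) - 227319) = 1/((-91*(-14 - 15) + 260*(-823)) - 227319) = 1/((-91*(-29) - 213980) - 227319) = 1/((-13*(-203) - 213980) - 227319) = 1/((2639 - 213980) - 227319) = 1/(-211341 - 227319) = 1/(-438660) = -1/438660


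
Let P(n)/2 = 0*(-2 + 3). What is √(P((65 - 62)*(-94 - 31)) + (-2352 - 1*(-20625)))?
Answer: √18273 ≈ 135.18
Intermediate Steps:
P(n) = 0 (P(n) = 2*(0*(-2 + 3)) = 2*(0*1) = 2*0 = 0)
√(P((65 - 62)*(-94 - 31)) + (-2352 - 1*(-20625))) = √(0 + (-2352 - 1*(-20625))) = √(0 + (-2352 + 20625)) = √(0 + 18273) = √18273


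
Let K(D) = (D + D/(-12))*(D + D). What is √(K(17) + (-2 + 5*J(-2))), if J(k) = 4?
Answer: √19722/6 ≈ 23.406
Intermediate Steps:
K(D) = 11*D²/6 (K(D) = (D + D*(-1/12))*(2*D) = (D - D/12)*(2*D) = (11*D/12)*(2*D) = 11*D²/6)
√(K(17) + (-2 + 5*J(-2))) = √((11/6)*17² + (-2 + 5*4)) = √((11/6)*289 + (-2 + 20)) = √(3179/6 + 18) = √(3287/6) = √19722/6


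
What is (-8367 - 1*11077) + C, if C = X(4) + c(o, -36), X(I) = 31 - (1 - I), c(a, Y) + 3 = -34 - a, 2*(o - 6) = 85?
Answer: -38991/2 ≈ -19496.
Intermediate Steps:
o = 97/2 (o = 6 + (½)*85 = 6 + 85/2 = 97/2 ≈ 48.500)
c(a, Y) = -37 - a (c(a, Y) = -3 + (-34 - a) = -37 - a)
X(I) = 30 + I (X(I) = 31 + (-1 + I) = 30 + I)
C = -103/2 (C = (30 + 4) + (-37 - 1*97/2) = 34 + (-37 - 97/2) = 34 - 171/2 = -103/2 ≈ -51.500)
(-8367 - 1*11077) + C = (-8367 - 1*11077) - 103/2 = (-8367 - 11077) - 103/2 = -19444 - 103/2 = -38991/2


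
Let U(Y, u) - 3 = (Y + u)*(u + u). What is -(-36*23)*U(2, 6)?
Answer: 81972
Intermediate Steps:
U(Y, u) = 3 + 2*u*(Y + u) (U(Y, u) = 3 + (Y + u)*(u + u) = 3 + (Y + u)*(2*u) = 3 + 2*u*(Y + u))
-(-36*23)*U(2, 6) = -(-36*23)*(3 + 2*6**2 + 2*2*6) = -(-828)*(3 + 2*36 + 24) = -(-828)*(3 + 72 + 24) = -(-828)*99 = -1*(-81972) = 81972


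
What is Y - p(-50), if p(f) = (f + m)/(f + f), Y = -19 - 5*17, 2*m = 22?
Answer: -10439/100 ≈ -104.39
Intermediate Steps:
m = 11 (m = (½)*22 = 11)
Y = -104 (Y = -19 - 85 = -104)
p(f) = (11 + f)/(2*f) (p(f) = (f + 11)/(f + f) = (11 + f)/((2*f)) = (11 + f)*(1/(2*f)) = (11 + f)/(2*f))
Y - p(-50) = -104 - (11 - 50)/(2*(-50)) = -104 - (-1)*(-39)/(2*50) = -104 - 1*39/100 = -104 - 39/100 = -10439/100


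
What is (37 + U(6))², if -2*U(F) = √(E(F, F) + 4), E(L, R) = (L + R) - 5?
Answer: (74 - √11)²/4 ≈ 1249.0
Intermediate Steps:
E(L, R) = -5 + L + R
U(F) = -√(-1 + 2*F)/2 (U(F) = -√((-5 + F + F) + 4)/2 = -√((-5 + 2*F) + 4)/2 = -√(-1 + 2*F)/2)
(37 + U(6))² = (37 - √(-1 + 2*6)/2)² = (37 - √(-1 + 12)/2)² = (37 - √11/2)²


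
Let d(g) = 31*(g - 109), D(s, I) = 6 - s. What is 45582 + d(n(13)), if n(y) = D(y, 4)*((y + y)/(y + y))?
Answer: 41986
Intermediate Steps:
n(y) = 6 - y (n(y) = (6 - y)*((y + y)/(y + y)) = (6 - y)*((2*y)/((2*y))) = (6 - y)*((2*y)*(1/(2*y))) = (6 - y)*1 = 6 - y)
d(g) = -3379 + 31*g (d(g) = 31*(-109 + g) = -3379 + 31*g)
45582 + d(n(13)) = 45582 + (-3379 + 31*(6 - 1*13)) = 45582 + (-3379 + 31*(6 - 13)) = 45582 + (-3379 + 31*(-7)) = 45582 + (-3379 - 217) = 45582 - 3596 = 41986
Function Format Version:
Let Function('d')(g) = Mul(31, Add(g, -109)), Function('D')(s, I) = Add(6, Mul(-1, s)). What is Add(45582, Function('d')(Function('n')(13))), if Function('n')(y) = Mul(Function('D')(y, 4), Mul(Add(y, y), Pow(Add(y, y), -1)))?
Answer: 41986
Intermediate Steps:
Function('n')(y) = Add(6, Mul(-1, y)) (Function('n')(y) = Mul(Add(6, Mul(-1, y)), Mul(Add(y, y), Pow(Add(y, y), -1))) = Mul(Add(6, Mul(-1, y)), Mul(Mul(2, y), Pow(Mul(2, y), -1))) = Mul(Add(6, Mul(-1, y)), Mul(Mul(2, y), Mul(Rational(1, 2), Pow(y, -1)))) = Mul(Add(6, Mul(-1, y)), 1) = Add(6, Mul(-1, y)))
Function('d')(g) = Add(-3379, Mul(31, g)) (Function('d')(g) = Mul(31, Add(-109, g)) = Add(-3379, Mul(31, g)))
Add(45582, Function('d')(Function('n')(13))) = Add(45582, Add(-3379, Mul(31, Add(6, Mul(-1, 13))))) = Add(45582, Add(-3379, Mul(31, Add(6, -13)))) = Add(45582, Add(-3379, Mul(31, -7))) = Add(45582, Add(-3379, -217)) = Add(45582, -3596) = 41986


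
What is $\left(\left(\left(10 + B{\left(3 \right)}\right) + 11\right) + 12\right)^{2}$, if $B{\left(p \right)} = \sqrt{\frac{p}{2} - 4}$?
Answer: $\frac{\left(66 + i \sqrt{10}\right)^{2}}{4} \approx 1086.5 + 104.36 i$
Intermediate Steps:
$B{\left(p \right)} = \sqrt{-4 + \frac{p}{2}}$ ($B{\left(p \right)} = \sqrt{p \frac{1}{2} - 4} = \sqrt{\frac{p}{2} - 4} = \sqrt{-4 + \frac{p}{2}}$)
$\left(\left(\left(10 + B{\left(3 \right)}\right) + 11\right) + 12\right)^{2} = \left(\left(\left(10 + \frac{\sqrt{-16 + 2 \cdot 3}}{2}\right) + 11\right) + 12\right)^{2} = \left(\left(\left(10 + \frac{\sqrt{-16 + 6}}{2}\right) + 11\right) + 12\right)^{2} = \left(\left(\left(10 + \frac{\sqrt{-10}}{2}\right) + 11\right) + 12\right)^{2} = \left(\left(\left(10 + \frac{i \sqrt{10}}{2}\right) + 11\right) + 12\right)^{2} = \left(\left(21 + \frac{i \sqrt{10}}{2}\right) + 12\right)^{2} = \left(33 + \frac{i \sqrt{10}}{2}\right)^{2}$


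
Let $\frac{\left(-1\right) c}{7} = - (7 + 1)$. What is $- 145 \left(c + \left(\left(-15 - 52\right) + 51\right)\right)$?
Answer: $-5800$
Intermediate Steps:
$c = 56$ ($c = - 7 \left(- (7 + 1)\right) = - 7 \left(\left(-1\right) 8\right) = \left(-7\right) \left(-8\right) = 56$)
$- 145 \left(c + \left(\left(-15 - 52\right) + 51\right)\right) = - 145 \left(56 + \left(\left(-15 - 52\right) + 51\right)\right) = - 145 \left(56 + \left(-67 + 51\right)\right) = - 145 \left(56 - 16\right) = \left(-145\right) 40 = -5800$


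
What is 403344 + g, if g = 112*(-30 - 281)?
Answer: 368512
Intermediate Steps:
g = -34832 (g = 112*(-311) = -34832)
403344 + g = 403344 - 34832 = 368512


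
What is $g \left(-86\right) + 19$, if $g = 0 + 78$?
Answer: $-6689$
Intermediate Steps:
$g = 78$
$g \left(-86\right) + 19 = 78 \left(-86\right) + 19 = -6708 + 19 = -6689$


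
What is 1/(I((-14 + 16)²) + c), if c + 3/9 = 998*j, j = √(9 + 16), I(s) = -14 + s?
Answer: 3/14939 ≈ 0.00020082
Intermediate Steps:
j = 5 (j = √25 = 5)
c = 14969/3 (c = -⅓ + 998*5 = -⅓ + 4990 = 14969/3 ≈ 4989.7)
1/(I((-14 + 16)²) + c) = 1/((-14 + (-14 + 16)²) + 14969/3) = 1/((-14 + 2²) + 14969/3) = 1/((-14 + 4) + 14969/3) = 1/(-10 + 14969/3) = 1/(14939/3) = 3/14939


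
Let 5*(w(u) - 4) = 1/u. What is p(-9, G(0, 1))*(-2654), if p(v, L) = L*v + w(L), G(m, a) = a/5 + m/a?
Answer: -42464/5 ≈ -8492.8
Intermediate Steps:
G(m, a) = a/5 + m/a (G(m, a) = a*(⅕) + m/a = a/5 + m/a)
w(u) = 4 + 1/(5*u) (w(u) = 4 + (1/u)/5 = 4 + 1/(5*u))
p(v, L) = 4 + 1/(5*L) + L*v (p(v, L) = L*v + (4 + 1/(5*L)) = 4 + 1/(5*L) + L*v)
p(-9, G(0, 1))*(-2654) = (4 + 1/(5*((⅕)*1 + 0/1)) + ((⅕)*1 + 0/1)*(-9))*(-2654) = (4 + 1/(5*(⅕ + 0*1)) + (⅕ + 0*1)*(-9))*(-2654) = (4 + 1/(5*(⅕ + 0)) + (⅕ + 0)*(-9))*(-2654) = (4 + 1/(5*(⅕)) + (⅕)*(-9))*(-2654) = (4 + (⅕)*5 - 9/5)*(-2654) = (4 + 1 - 9/5)*(-2654) = (16/5)*(-2654) = -42464/5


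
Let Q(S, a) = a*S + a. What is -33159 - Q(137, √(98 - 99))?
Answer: -33159 - 138*I ≈ -33159.0 - 138.0*I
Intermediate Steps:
Q(S, a) = a + S*a (Q(S, a) = S*a + a = a + S*a)
-33159 - Q(137, √(98 - 99)) = -33159 - √(98 - 99)*(1 + 137) = -33159 - √(-1)*138 = -33159 - I*138 = -33159 - 138*I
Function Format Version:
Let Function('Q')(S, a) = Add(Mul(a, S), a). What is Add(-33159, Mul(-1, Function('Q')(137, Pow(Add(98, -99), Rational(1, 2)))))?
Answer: Add(-33159, Mul(-138, I)) ≈ Add(-33159., Mul(-138.00, I))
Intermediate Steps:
Function('Q')(S, a) = Add(a, Mul(S, a)) (Function('Q')(S, a) = Add(Mul(S, a), a) = Add(a, Mul(S, a)))
Add(-33159, Mul(-1, Function('Q')(137, Pow(Add(98, -99), Rational(1, 2))))) = Add(-33159, Mul(-1, Mul(Pow(Add(98, -99), Rational(1, 2)), Add(1, 137)))) = Add(-33159, Mul(-1, Mul(Pow(-1, Rational(1, 2)), 138))) = Add(-33159, Mul(-1, Mul(I, 138))) = Add(-33159, Mul(-1, Mul(138, I))) = Add(-33159, Mul(-138, I))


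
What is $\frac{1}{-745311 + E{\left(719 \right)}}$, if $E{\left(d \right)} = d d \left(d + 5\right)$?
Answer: $\frac{1}{373534453} \approx 2.6771 \cdot 10^{-9}$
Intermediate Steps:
$E{\left(d \right)} = d^{2} \left(5 + d\right)$ ($E{\left(d \right)} = d d \left(5 + d\right) = d^{2} \left(5 + d\right)$)
$\frac{1}{-745311 + E{\left(719 \right)}} = \frac{1}{-745311 + 719^{2} \left(5 + 719\right)} = \frac{1}{-745311 + 516961 \cdot 724} = \frac{1}{-745311 + 374279764} = \frac{1}{373534453}$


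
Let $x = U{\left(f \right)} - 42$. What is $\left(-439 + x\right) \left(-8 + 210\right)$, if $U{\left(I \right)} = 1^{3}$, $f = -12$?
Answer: $-96960$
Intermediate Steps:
$U{\left(I \right)} = 1$
$x = -41$ ($x = 1 - 42 = -41$)
$\left(-439 + x\right) \left(-8 + 210\right) = \left(-439 - 41\right) \left(-8 + 210\right) = \left(-480\right) 202 = -96960$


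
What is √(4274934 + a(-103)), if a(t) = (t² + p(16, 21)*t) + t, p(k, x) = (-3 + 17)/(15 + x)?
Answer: √154274398/6 ≈ 2070.1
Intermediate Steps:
p(k, x) = 14/(15 + x)
a(t) = t² + 25*t/18 (a(t) = (t² + (14/(15 + 21))*t) + t = (t² + (14/36)*t) + t = (t² + (14*(1/36))*t) + t = (t² + 7*t/18) + t = t² + 25*t/18)
√(4274934 + a(-103)) = √(4274934 + (1/18)*(-103)*(25 + 18*(-103))) = √(4274934 + (1/18)*(-103)*(25 - 1854)) = √(4274934 + (1/18)*(-103)*(-1829)) = √(4274934 + 188387/18) = √(77137199/18) = √154274398/6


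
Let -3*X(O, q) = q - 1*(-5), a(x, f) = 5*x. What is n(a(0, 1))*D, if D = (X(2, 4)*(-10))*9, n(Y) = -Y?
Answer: 0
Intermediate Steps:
X(O, q) = -5/3 - q/3 (X(O, q) = -(q - 1*(-5))/3 = -(q + 5)/3 = -(5 + q)/3 = -5/3 - q/3)
D = 270 (D = ((-5/3 - ⅓*4)*(-10))*9 = ((-5/3 - 4/3)*(-10))*9 = -3*(-10)*9 = 30*9 = 270)
n(a(0, 1))*D = -5*0*270 = -1*0*270 = 0*270 = 0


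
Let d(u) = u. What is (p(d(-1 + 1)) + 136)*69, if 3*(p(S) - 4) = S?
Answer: 9660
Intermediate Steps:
p(S) = 4 + S/3
(p(d(-1 + 1)) + 136)*69 = ((4 + (-1 + 1)/3) + 136)*69 = ((4 + (1/3)*0) + 136)*69 = ((4 + 0) + 136)*69 = (4 + 136)*69 = 140*69 = 9660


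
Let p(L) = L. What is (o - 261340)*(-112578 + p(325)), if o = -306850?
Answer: 63781032070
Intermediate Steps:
(o - 261340)*(-112578 + p(325)) = (-306850 - 261340)*(-112578 + 325) = -568190*(-112253) = 63781032070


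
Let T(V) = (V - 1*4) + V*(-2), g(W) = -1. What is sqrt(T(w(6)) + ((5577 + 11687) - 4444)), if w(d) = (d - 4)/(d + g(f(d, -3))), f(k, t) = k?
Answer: sqrt(320390)/5 ≈ 113.21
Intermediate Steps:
w(d) = (-4 + d)/(-1 + d) (w(d) = (d - 4)/(d - 1) = (-4 + d)/(-1 + d))
T(V) = -4 - V (T(V) = (V - 4) - 2*V = (-4 + V) - 2*V = -4 - V)
sqrt(T(w(6)) + ((5577 + 11687) - 4444)) = sqrt((-4 - (-4 + 6)/(-1 + 6)) + ((5577 + 11687) - 4444)) = sqrt((-4 - 2/5) + (17264 - 4444)) = sqrt((-4 - 2/5) + 12820) = sqrt(-22/5 + 12820) = sqrt(64078/5) = sqrt(320390)/5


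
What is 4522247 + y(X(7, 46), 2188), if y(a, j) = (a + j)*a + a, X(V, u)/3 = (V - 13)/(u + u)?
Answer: 9568168487/2116 ≈ 4.5218e+6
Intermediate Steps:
X(V, u) = 3*(-13 + V)/(2*u) (X(V, u) = 3*((V - 13)/(u + u)) = 3*((-13 + V)/((2*u))) = 3*((-13 + V)*(1/(2*u))) = 3*((-13 + V)/(2*u)) = 3*(-13 + V)/(2*u))
y(a, j) = a + a*(a + j) (y(a, j) = a*(a + j) + a = a + a*(a + j))
4522247 + y(X(7, 46), 2188) = 4522247 + ((3/2)*(-13 + 7)/46)*(1 + (3/2)*(-13 + 7)/46 + 2188) = 4522247 + ((3/2)*(1/46)*(-6))*(1 + (3/2)*(1/46)*(-6) + 2188) = 4522247 - 9*(1 - 9/46 + 2188)/46 = 4522247 - 9/46*100685/46 = 4522247 - 906165/2116 = 9568168487/2116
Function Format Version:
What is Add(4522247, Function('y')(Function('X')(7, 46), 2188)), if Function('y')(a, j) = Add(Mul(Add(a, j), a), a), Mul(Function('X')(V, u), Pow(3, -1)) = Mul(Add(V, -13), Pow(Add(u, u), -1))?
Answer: Rational(9568168487, 2116) ≈ 4.5218e+6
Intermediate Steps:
Function('X')(V, u) = Mul(Rational(3, 2), Pow(u, -1), Add(-13, V)) (Function('X')(V, u) = Mul(3, Mul(Add(V, -13), Pow(Add(u, u), -1))) = Mul(3, Mul(Add(-13, V), Pow(Mul(2, u), -1))) = Mul(3, Mul(Add(-13, V), Mul(Rational(1, 2), Pow(u, -1)))) = Mul(3, Mul(Rational(1, 2), Pow(u, -1), Add(-13, V))) = Mul(Rational(3, 2), Pow(u, -1), Add(-13, V)))
Function('y')(a, j) = Add(a, Mul(a, Add(a, j))) (Function('y')(a, j) = Add(Mul(a, Add(a, j)), a) = Add(a, Mul(a, Add(a, j))))
Add(4522247, Function('y')(Function('X')(7, 46), 2188)) = Add(4522247, Mul(Mul(Rational(3, 2), Pow(46, -1), Add(-13, 7)), Add(1, Mul(Rational(3, 2), Pow(46, -1), Add(-13, 7)), 2188))) = Add(4522247, Mul(Mul(Rational(3, 2), Rational(1, 46), -6), Add(1, Mul(Rational(3, 2), Rational(1, 46), -6), 2188))) = Add(4522247, Mul(Rational(-9, 46), Add(1, Rational(-9, 46), 2188))) = Add(4522247, Mul(Rational(-9, 46), Rational(100685, 46))) = Add(4522247, Rational(-906165, 2116)) = Rational(9568168487, 2116)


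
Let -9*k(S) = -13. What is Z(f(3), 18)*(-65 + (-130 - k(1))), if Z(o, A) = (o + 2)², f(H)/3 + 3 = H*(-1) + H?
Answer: -86632/9 ≈ -9625.8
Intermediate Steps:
k(S) = 13/9 (k(S) = -⅑*(-13) = 13/9)
f(H) = -9 (f(H) = -9 + 3*(H*(-1) + H) = -9 + 3*(-H + H) = -9 + 3*0 = -9 + 0 = -9)
Z(o, A) = (2 + o)²
Z(f(3), 18)*(-65 + (-130 - k(1))) = (2 - 9)²*(-65 + (-130 - 1*13/9)) = (-7)²*(-65 + (-130 - 13/9)) = 49*(-65 - 1183/9) = 49*(-1768/9) = -86632/9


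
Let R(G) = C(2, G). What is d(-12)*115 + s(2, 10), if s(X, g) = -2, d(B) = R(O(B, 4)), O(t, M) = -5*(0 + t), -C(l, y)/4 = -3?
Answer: 1378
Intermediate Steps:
C(l, y) = 12 (C(l, y) = -4*(-3) = 12)
O(t, M) = -5*t
R(G) = 12
d(B) = 12
d(-12)*115 + s(2, 10) = 12*115 - 2 = 1380 - 2 = 1378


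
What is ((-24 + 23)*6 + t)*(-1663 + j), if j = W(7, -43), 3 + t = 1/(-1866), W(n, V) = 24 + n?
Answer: 4568240/311 ≈ 14689.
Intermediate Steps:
t = -5599/1866 (t = -3 + 1/(-1866) = -3 - 1/1866 = -5599/1866 ≈ -3.0005)
j = 31 (j = 24 + 7 = 31)
((-24 + 23)*6 + t)*(-1663 + j) = ((-24 + 23)*6 - 5599/1866)*(-1663 + 31) = (-1*6 - 5599/1866)*(-1632) = (-6 - 5599/1866)*(-1632) = -16795/1866*(-1632) = 4568240/311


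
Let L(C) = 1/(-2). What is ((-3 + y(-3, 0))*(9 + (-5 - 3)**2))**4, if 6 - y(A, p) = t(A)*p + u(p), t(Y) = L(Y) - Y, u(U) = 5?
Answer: 454371856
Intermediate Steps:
L(C) = -1/2
t(Y) = -1/2 - Y
y(A, p) = 1 - p*(-1/2 - A) (y(A, p) = 6 - ((-1/2 - A)*p + 5) = 6 - (p*(-1/2 - A) + 5) = 6 - (5 + p*(-1/2 - A)) = 6 + (-5 - p*(-1/2 - A)) = 1 - p*(-1/2 - A))
((-3 + y(-3, 0))*(9 + (-5 - 3)**2))**4 = ((-3 + (1 + (1/2)*0 - 3*0))*(9 + (-5 - 3)**2))**4 = ((-3 + (1 + 0 + 0))*(9 + (-8)**2))**4 = ((-3 + 1)*(9 + 64))**4 = (-2*73)**4 = (-146)**4 = 454371856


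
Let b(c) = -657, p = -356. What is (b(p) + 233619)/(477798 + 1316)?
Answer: 116481/239557 ≈ 0.48624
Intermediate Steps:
(b(p) + 233619)/(477798 + 1316) = (-657 + 233619)/(477798 + 1316) = 232962/479114 = 232962*(1/479114) = 116481/239557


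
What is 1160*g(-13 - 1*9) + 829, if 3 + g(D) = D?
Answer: -28171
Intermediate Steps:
g(D) = -3 + D
1160*g(-13 - 1*9) + 829 = 1160*(-3 + (-13 - 1*9)) + 829 = 1160*(-3 + (-13 - 9)) + 829 = 1160*(-3 - 22) + 829 = 1160*(-25) + 829 = -29000 + 829 = -28171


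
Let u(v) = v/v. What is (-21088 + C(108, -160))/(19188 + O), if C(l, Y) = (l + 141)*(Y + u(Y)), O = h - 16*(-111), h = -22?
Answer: -60679/20942 ≈ -2.8975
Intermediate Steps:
u(v) = 1
O = 1754 (O = -22 - 16*(-111) = -22 + 1776 = 1754)
C(l, Y) = (1 + Y)*(141 + l) (C(l, Y) = (l + 141)*(Y + 1) = (141 + l)*(1 + Y) = (1 + Y)*(141 + l))
(-21088 + C(108, -160))/(19188 + O) = (-21088 + (141 + 108 + 141*(-160) - 160*108))/(19188 + 1754) = (-21088 + (141 + 108 - 22560 - 17280))/20942 = (-21088 - 39591)*(1/20942) = -60679*1/20942 = -60679/20942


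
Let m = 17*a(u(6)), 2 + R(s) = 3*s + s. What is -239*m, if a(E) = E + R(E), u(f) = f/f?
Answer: -12189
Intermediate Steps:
u(f) = 1
R(s) = -2 + 4*s (R(s) = -2 + (3*s + s) = -2 + 4*s)
a(E) = -2 + 5*E (a(E) = E + (-2 + 4*E) = -2 + 5*E)
m = 51 (m = 17*(-2 + 5*1) = 17*(-2 + 5) = 17*3 = 51)
-239*m = -239*51 = -12189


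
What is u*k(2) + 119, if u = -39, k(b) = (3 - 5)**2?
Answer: -37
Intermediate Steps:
k(b) = 4 (k(b) = (-2)**2 = 4)
u*k(2) + 119 = -39*4 + 119 = -156 + 119 = -37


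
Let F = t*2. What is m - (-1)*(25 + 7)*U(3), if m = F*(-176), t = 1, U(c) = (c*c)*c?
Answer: 512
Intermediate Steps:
U(c) = c**3 (U(c) = c**2*c = c**3)
F = 2 (F = 1*2 = 2)
m = -352 (m = 2*(-176) = -352)
m - (-1)*(25 + 7)*U(3) = -352 - (-1)*(25 + 7)*3**3 = -352 - (-1)*32*27 = -352 - (-1)*864 = -352 - 1*(-864) = -352 + 864 = 512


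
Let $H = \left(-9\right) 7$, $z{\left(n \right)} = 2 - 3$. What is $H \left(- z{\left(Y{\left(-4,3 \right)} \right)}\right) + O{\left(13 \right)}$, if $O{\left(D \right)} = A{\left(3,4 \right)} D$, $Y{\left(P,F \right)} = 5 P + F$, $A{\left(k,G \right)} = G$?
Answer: $-11$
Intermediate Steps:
$Y{\left(P,F \right)} = F + 5 P$
$O{\left(D \right)} = 4 D$
$z{\left(n \right)} = -1$ ($z{\left(n \right)} = 2 - 3 = -1$)
$H = -63$
$H \left(- z{\left(Y{\left(-4,3 \right)} \right)}\right) + O{\left(13 \right)} = - 63 \left(\left(-1\right) \left(-1\right)\right) + 4 \cdot 13 = \left(-63\right) 1 + 52 = -63 + 52 = -11$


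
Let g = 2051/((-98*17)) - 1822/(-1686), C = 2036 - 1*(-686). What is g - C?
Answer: -546155929/200634 ≈ -2722.1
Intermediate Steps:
C = 2722 (C = 2036 + 686 = 2722)
g = -30181/200634 (g = 2051/(-1666) - 1822*(-1/1686) = 2051*(-1/1666) + 911/843 = -293/238 + 911/843 = -30181/200634 ≈ -0.15043)
g - C = -30181/200634 - 1*2722 = -30181/200634 - 2722 = -546155929/200634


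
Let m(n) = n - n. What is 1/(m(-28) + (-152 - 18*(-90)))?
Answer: 1/1468 ≈ 0.00068120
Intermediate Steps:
m(n) = 0
1/(m(-28) + (-152 - 18*(-90))) = 1/(0 + (-152 - 18*(-90))) = 1/(0 + (-152 + 1620)) = 1/(0 + 1468) = 1/1468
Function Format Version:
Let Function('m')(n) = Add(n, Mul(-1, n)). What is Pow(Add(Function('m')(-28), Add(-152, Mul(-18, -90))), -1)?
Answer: Rational(1, 1468) ≈ 0.00068120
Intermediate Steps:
Function('m')(n) = 0
Pow(Add(Function('m')(-28), Add(-152, Mul(-18, -90))), -1) = Pow(Add(0, Add(-152, Mul(-18, -90))), -1) = Pow(Add(0, Add(-152, 1620)), -1) = Pow(Add(0, 1468), -1) = Pow(1468, -1) = Rational(1, 1468)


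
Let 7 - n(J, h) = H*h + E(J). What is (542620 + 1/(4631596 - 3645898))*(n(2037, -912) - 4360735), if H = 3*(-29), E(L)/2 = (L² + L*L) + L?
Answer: -89319923364740717/7823 ≈ -1.1418e+13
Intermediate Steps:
E(L) = 2*L + 4*L² (E(L) = 2*((L² + L*L) + L) = 2*((L² + L²) + L) = 2*(2*L² + L) = 2*(L + 2*L²) = 2*L + 4*L²)
H = -87
n(J, h) = 7 + 87*h - 2*J*(1 + 2*J) (n(J, h) = 7 - (-87*h + 2*J*(1 + 2*J)) = 7 + (87*h - 2*J*(1 + 2*J)) = 7 + 87*h - 2*J*(1 + 2*J))
(542620 + 1/(4631596 - 3645898))*(n(2037, -912) - 4360735) = (542620 + 1/(4631596 - 3645898))*((7 + 87*(-912) - 2*2037*(1 + 2*2037)) - 4360735) = (542620 + 1/985698)*((7 - 79344 - 2*2037*(1 + 4074)) - 4360735) = (542620 + 1/985698)*((7 - 79344 - 2*2037*4075) - 4360735) = 534859448761*((7 - 79344 - 16601550) - 4360735)/985698 = 534859448761*(-16680887 - 4360735)/985698 = (534859448761/985698)*(-21041622) = -89319923364740717/7823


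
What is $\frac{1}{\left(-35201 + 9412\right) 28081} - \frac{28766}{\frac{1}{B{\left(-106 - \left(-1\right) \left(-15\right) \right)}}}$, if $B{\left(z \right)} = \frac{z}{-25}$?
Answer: $- \frac{2520646351423599}{18104522725} \approx -1.3923 \cdot 10^{5}$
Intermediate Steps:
$B{\left(z \right)} = - \frac{z}{25}$ ($B{\left(z \right)} = z \left(- \frac{1}{25}\right) = - \frac{z}{25}$)
$\frac{1}{\left(-35201 + 9412\right) 28081} - \frac{28766}{\frac{1}{B{\left(-106 - \left(-1\right) \left(-15\right) \right)}}} = \frac{1}{\left(-35201 + 9412\right) 28081} - \frac{28766}{\frac{1}{\left(- \frac{1}{25}\right) \left(-106 - \left(-1\right) \left(-15\right)\right)}} = \frac{1}{-25789} \cdot \frac{1}{28081} - \frac{28766}{\frac{1}{\left(- \frac{1}{25}\right) \left(-106 - 15\right)}} = \left(- \frac{1}{25789}\right) \frac{1}{28081} - \frac{28766}{\frac{1}{\left(- \frac{1}{25}\right) \left(-106 - 15\right)}} = - \frac{1}{724180909} - \frac{28766}{\frac{1}{\left(- \frac{1}{25}\right) \left(-121\right)}} = - \frac{1}{724180909} - \frac{28766}{\frac{1}{\frac{121}{25}}} = - \frac{1}{724180909} - \frac{28766}{\frac{25}{121}} = - \frac{1}{724180909} - \frac{3480686}{25} = - \frac{2520646351423599}{18104522725}$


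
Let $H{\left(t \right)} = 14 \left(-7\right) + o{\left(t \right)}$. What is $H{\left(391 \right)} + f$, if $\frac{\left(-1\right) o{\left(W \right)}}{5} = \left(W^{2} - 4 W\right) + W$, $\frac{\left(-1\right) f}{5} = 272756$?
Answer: $-2122418$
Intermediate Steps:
$f = -1363780$ ($f = \left(-5\right) 272756 = -1363780$)
$o{\left(W \right)} = - 5 W^{2} + 15 W$ ($o{\left(W \right)} = - 5 \left(\left(W^{2} - 4 W\right) + W\right) = - 5 \left(W^{2} - 3 W\right) = - 5 W^{2} + 15 W$)
$H{\left(t \right)} = -98 + 5 t \left(3 - t\right)$ ($H{\left(t \right)} = 14 \left(-7\right) + 5 t \left(3 - t\right) = -98 + 5 t \left(3 - t\right)$)
$H{\left(391 \right)} + f = \left(-98 - 1955 \left(-3 + 391\right)\right) - 1363780 = \left(-98 - 1955 \cdot 388\right) - 1363780 = \left(-98 - 758540\right) - 1363780 = -758638 - 1363780 = -2122418$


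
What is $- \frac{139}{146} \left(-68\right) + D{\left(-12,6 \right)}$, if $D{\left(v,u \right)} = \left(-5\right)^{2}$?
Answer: $\frac{6551}{73} \approx 89.74$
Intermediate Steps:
$D{\left(v,u \right)} = 25$
$- \frac{139}{146} \left(-68\right) + D{\left(-12,6 \right)} = - \frac{139}{146} \left(-68\right) + 25 = \left(-139\right) \frac{1}{146} \left(-68\right) + 25 = \left(- \frac{139}{146}\right) \left(-68\right) + 25 = \frac{4726}{73} + 25 = \frac{6551}{73}$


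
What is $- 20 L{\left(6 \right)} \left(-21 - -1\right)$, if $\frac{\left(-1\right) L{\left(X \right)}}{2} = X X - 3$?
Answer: $-26400$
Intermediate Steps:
$L{\left(X \right)} = 6 - 2 X^{2}$ ($L{\left(X \right)} = - 2 \left(X X - 3\right) = - 2 \left(X^{2} - 3\right) = - 2 \left(-3 + X^{2}\right) = 6 - 2 X^{2}$)
$- 20 L{\left(6 \right)} \left(-21 - -1\right) = - 20 \left(6 - 2 \cdot 6^{2}\right) \left(-21 - -1\right) = - 20 \left(6 - 72\right) \left(-21 + 1\right) = - 20 \left(6 - 72\right) \left(-20\right) = \left(-20\right) \left(-66\right) \left(-20\right) = 1320 \left(-20\right) = -26400$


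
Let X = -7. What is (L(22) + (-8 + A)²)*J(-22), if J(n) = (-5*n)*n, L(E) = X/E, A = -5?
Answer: -408210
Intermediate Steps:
L(E) = -7/E
J(n) = -5*n²
(L(22) + (-8 + A)²)*J(-22) = (-7/22 + (-8 - 5)²)*(-5*(-22)²) = (-7*1/22 + (-13)²)*(-5*484) = (-7/22 + 169)*(-2420) = (3711/22)*(-2420) = -408210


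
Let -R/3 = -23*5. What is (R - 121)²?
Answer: 50176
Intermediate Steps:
R = 345 (R = -(-69)*5 = -3*(-115) = 345)
(R - 121)² = (345 - 121)² = 224² = 50176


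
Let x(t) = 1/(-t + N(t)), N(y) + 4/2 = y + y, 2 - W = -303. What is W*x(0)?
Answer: -305/2 ≈ -152.50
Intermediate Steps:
W = 305 (W = 2 - 1*(-303) = 2 + 303 = 305)
N(y) = -2 + 2*y (N(y) = -2 + (y + y) = -2 + 2*y)
x(t) = 1/(-2 + t) (x(t) = 1/(-t + (-2 + 2*t)) = 1/(-2 + t))
W*x(0) = 305/(-2 + 0) = 305/(-2) = 305*(-½) = -305/2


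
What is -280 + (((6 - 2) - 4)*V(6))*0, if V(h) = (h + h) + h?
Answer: -280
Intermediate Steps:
V(h) = 3*h (V(h) = 2*h + h = 3*h)
-280 + (((6 - 2) - 4)*V(6))*0 = -280 + (((6 - 2) - 4)*(3*6))*0 = -280 + ((4 - 4)*18)*0 = -280 + (0*18)*0 = -280 + 0*0 = -280 + 0 = -280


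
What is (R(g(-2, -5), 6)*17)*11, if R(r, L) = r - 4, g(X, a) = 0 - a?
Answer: 187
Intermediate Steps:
g(X, a) = -a
R(r, L) = -4 + r
(R(g(-2, -5), 6)*17)*11 = ((-4 - 1*(-5))*17)*11 = ((-4 + 5)*17)*11 = (1*17)*11 = 17*11 = 187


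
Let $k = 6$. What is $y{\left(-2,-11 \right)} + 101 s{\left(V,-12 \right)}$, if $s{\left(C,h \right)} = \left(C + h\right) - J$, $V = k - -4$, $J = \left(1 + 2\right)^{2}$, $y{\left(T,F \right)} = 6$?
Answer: $-1105$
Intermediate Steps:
$J = 9$ ($J = 3^{2} = 9$)
$V = 10$ ($V = 6 - -4 = 6 + 4 = 10$)
$s{\left(C,h \right)} = -9 + C + h$ ($s{\left(C,h \right)} = \left(C + h\right) - 9 = -9 + C + h$)
$y{\left(-2,-11 \right)} + 101 s{\left(V,-12 \right)} = 6 + 101 \left(-9 + 10 - 12\right) = 6 + 101 \left(-11\right) = 6 - 1111 = -1105$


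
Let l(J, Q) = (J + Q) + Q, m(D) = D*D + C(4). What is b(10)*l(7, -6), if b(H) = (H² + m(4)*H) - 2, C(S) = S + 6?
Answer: -1790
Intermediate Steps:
C(S) = 6 + S
m(D) = 10 + D² (m(D) = D*D + (6 + 4) = D² + 10 = 10 + D²)
l(J, Q) = J + 2*Q
b(H) = -2 + H² + 26*H (b(H) = (H² + (10 + 4²)*H) - 2 = (H² + (10 + 16)*H) - 2 = (H² + 26*H) - 2 = -2 + H² + 26*H)
b(10)*l(7, -6) = (-2 + 10² + 26*10)*(7 + 2*(-6)) = (-2 + 100 + 260)*(7 - 12) = 358*(-5) = -1790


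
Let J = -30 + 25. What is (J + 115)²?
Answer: 12100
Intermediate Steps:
J = -5
(J + 115)² = (-5 + 115)² = 110² = 12100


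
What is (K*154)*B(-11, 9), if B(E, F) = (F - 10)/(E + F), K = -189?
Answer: -14553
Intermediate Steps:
B(E, F) = (-10 + F)/(E + F)
(K*154)*B(-11, 9) = (-189*154)*((-10 + 9)/(-11 + 9)) = -29106*(-1)/(-2) = -(-14553)*(-1) = -29106*½ = -14553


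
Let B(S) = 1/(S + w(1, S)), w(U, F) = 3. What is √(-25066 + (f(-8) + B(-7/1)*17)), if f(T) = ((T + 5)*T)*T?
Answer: I*√101049/2 ≈ 158.94*I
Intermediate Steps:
B(S) = 1/(3 + S) (B(S) = 1/(S + 3) = 1/(3 + S))
f(T) = T²*(5 + T) (f(T) = ((5 + T)*T)*T = (T*(5 + T))*T = T²*(5 + T))
√(-25066 + (f(-8) + B(-7/1)*17)) = √(-25066 + ((-8)²*(5 - 8) + 17/(3 - 7/1))) = √(-25066 + (64*(-3) + 17/(3 - 7*1))) = √(-25066 + (-192 + 17/(3 - 7))) = √(-25066 + (-192 + 17/(-4))) = √(-25066 + (-192 - ¼*17)) = √(-25066 + (-192 - 17/4)) = √(-25066 - 785/4) = √(-101049/4) = I*√101049/2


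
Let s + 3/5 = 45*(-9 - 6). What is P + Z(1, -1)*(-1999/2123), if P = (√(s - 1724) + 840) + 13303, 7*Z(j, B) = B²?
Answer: 210177124/14861 + I*√59990/5 ≈ 14143.0 + 48.986*I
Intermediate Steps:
s = -3378/5 (s = -⅗ + 45*(-9 - 6) = -⅗ + 45*(-15) = -⅗ - 675 = -3378/5 ≈ -675.60)
Z(j, B) = B²/7
P = 14143 + I*√59990/5 (P = (√(-3378/5 - 1724) + 840) + 13303 = (√(-11998/5) + 840) + 13303 = (I*√59990/5 + 840) + 13303 = (840 + I*√59990/5) + 13303 = 14143 + I*√59990/5 ≈ 14143.0 + 48.986*I)
P + Z(1, -1)*(-1999/2123) = (14143 + I*√59990/5) + ((⅐)*(-1)²)*(-1999/2123) = (14143 + I*√59990/5) + ((⅐)*1)*(-1999*1/2123) = (14143 + I*√59990/5) + (⅐)*(-1999/2123) = (14143 + I*√59990/5) - 1999/14861 = 210177124/14861 + I*√59990/5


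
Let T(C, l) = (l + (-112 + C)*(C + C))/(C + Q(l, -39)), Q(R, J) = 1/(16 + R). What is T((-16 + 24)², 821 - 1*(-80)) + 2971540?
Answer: 174391903229/58689 ≈ 2.9715e+6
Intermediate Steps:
T(C, l) = (l + 2*C*(-112 + C))/(C + 1/(16 + l)) (T(C, l) = (l + (-112 + C)*(C + C))/(C + 1/(16 + l)) = (l + (-112 + C)*(2*C))/(C + 1/(16 + l)) = (l + 2*C*(-112 + C))/(C + 1/(16 + l)))
T((-16 + 24)², 821 - 1*(-80)) + 2971540 = (16 + (821 - 1*(-80)))*((821 - 1*(-80)) - 224*(-16 + 24)² + 2*((-16 + 24)²)²)/(1 + (-16 + 24)²*(16 + (821 - 1*(-80)))) + 2971540 = (16 + (821 + 80))*((821 + 80) - 224*8² + 2*(8²)²)/(1 + 8²*(16 + (821 + 80))) + 2971540 = (16 + 901)*(901 - 224*64 + 2*64²)/(1 + 64*(16 + 901)) + 2971540 = 917*(901 - 14336 + 2*4096)/(1 + 64*917) + 2971540 = 917*(901 - 14336 + 8192)/(1 + 58688) + 2971540 = 917*(-5243)/58689 + 2971540 = (1/58689)*917*(-5243) + 2971540 = -4807831/58689 + 2971540 = 174391903229/58689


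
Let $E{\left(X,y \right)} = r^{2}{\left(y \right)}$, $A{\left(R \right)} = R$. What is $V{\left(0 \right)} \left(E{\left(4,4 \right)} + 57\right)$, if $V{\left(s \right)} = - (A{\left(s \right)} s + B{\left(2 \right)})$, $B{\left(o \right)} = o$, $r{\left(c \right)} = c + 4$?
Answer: $-242$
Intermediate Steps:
$r{\left(c \right)} = 4 + c$
$E{\left(X,y \right)} = \left(4 + y\right)^{2}$
$V{\left(s \right)} = -2 - s^{2}$ ($V{\left(s \right)} = - (s s + 2) = - (s^{2} + 2) = - (2 + s^{2}) = -2 - s^{2}$)
$V{\left(0 \right)} \left(E{\left(4,4 \right)} + 57\right) = \left(-2 - 0^{2}\right) \left(\left(4 + 4\right)^{2} + 57\right) = \left(-2 - 0\right) \left(8^{2} + 57\right) = \left(-2 + 0\right) \left(64 + 57\right) = \left(-2\right) 121 = -242$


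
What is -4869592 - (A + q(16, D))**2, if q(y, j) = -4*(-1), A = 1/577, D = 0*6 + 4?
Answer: -1621233726449/332929 ≈ -4.8696e+6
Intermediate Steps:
D = 4 (D = 0 + 4 = 4)
A = 1/577 ≈ 0.0017331
q(y, j) = 4
-4869592 - (A + q(16, D))**2 = -4869592 - (1/577 + 4)**2 = -4869592 - (2309/577)**2 = -4869592 - 1*5331481/332929 = -4869592 - 5331481/332929 = -1621233726449/332929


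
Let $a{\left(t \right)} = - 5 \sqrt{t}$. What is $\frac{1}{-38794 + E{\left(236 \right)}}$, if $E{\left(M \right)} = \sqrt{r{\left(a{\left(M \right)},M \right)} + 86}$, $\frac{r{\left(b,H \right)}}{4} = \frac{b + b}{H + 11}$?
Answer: $- \frac{1}{38794 - \sqrt{86 - \frac{80 \sqrt{59}}{247}}} \approx -2.5783 \cdot 10^{-5}$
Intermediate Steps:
$r{\left(b,H \right)} = \frac{8 b}{11 + H}$ ($r{\left(b,H \right)} = 4 \frac{b + b}{H + 11} = 4 \frac{2 b}{11 + H} = \frac{8 b}{11 + H}$)
$E{\left(M \right)} = \sqrt{86 - \frac{40 \sqrt{M}}{11 + M}}$ ($E{\left(M \right)} = \sqrt{\frac{8 \left(- 5 \sqrt{M}\right)}{11 + M} + 86} = \sqrt{- \frac{40 \sqrt{M}}{11 + M} + 86} = \sqrt{86 - \frac{40 \sqrt{M}}{11 + M}}$)
$\frac{1}{-38794 + E{\left(236 \right)}} = \frac{1}{-38794 + \sqrt{2} \sqrt{\frac{473 - 20 \sqrt{236} + 43 \cdot 236}{11 + 236}}} = \frac{1}{-38794 + \sqrt{2} \sqrt{\frac{473 - 20 \cdot 2 \sqrt{59} + 10148}{247}}} = \frac{1}{-38794 + \sqrt{2} \sqrt{\frac{473 - 40 \sqrt{59} + 10148}{247}}} = \frac{1}{-38794 + \sqrt{2} \sqrt{\frac{10621 - 40 \sqrt{59}}{247}}} = \frac{1}{-38794 + \sqrt{2} \sqrt{43 - \frac{40 \sqrt{59}}{247}}}$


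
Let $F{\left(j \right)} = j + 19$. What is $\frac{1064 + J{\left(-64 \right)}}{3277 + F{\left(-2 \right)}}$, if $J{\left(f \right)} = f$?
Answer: $\frac{500}{1647} \approx 0.30358$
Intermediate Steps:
$F{\left(j \right)} = 19 + j$
$\frac{1064 + J{\left(-64 \right)}}{3277 + F{\left(-2 \right)}} = \frac{1064 - 64}{3277 + \left(19 - 2\right)} = \frac{1000}{3277 + 17} = \frac{1000}{3294} = 1000 \cdot \frac{1}{3294} = \frac{500}{1647}$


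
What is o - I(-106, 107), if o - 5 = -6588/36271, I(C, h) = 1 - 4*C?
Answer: -15240408/36271 ≈ -420.18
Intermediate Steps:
o = 174767/36271 (o = 5 - 6588/36271 = 174767/36271 ≈ 4.8184)
o - I(-106, 107) = 174767/36271 - (1 - 4*(-106)) = 174767/36271 - (1 + 424) = 174767/36271 - 1*425 = 174767/36271 - 425 = -15240408/36271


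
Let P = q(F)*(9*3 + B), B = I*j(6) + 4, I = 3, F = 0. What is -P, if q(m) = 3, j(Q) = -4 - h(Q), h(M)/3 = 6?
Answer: 105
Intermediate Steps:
h(M) = 18 (h(M) = 3*6 = 18)
j(Q) = -22 (j(Q) = -4 - 1*18 = -4 - 18 = -22)
B = -62 (B = 3*(-22) + 4 = -66 + 4 = -62)
P = -105 (P = 3*(9*3 - 62) = 3*(27 - 62) = 3*(-35) = -105)
-P = -1*(-105) = 105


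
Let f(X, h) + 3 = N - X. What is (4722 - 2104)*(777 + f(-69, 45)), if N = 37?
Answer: 2303840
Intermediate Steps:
f(X, h) = 34 - X (f(X, h) = -3 + (37 - X) = 34 - X)
(4722 - 2104)*(777 + f(-69, 45)) = (4722 - 2104)*(777 + (34 - 1*(-69))) = 2618*(777 + (34 + 69)) = 2618*(777 + 103) = 2618*880 = 2303840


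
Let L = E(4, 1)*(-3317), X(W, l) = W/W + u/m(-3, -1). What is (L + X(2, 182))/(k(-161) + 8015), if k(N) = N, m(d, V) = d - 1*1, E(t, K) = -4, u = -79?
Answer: 53155/31416 ≈ 1.6920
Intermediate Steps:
m(d, V) = -1 + d (m(d, V) = d - 1 = -1 + d)
X(W, l) = 83/4 (X(W, l) = W/W - 79/(-1 - 3) = 1 - 79/(-4) = 1 - 79*(-¼) = 1 + 79/4 = 83/4)
L = 13268 (L = -4*(-3317) = 13268)
(L + X(2, 182))/(k(-161) + 8015) = (13268 + 83/4)/(-161 + 8015) = (53155/4)/7854 = (53155/4)*(1/7854) = 53155/31416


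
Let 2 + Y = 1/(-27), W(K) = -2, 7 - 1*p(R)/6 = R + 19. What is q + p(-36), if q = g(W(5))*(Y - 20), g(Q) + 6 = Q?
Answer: 8648/27 ≈ 320.30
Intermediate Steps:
p(R) = -72 - 6*R (p(R) = 42 - 6*(R + 19) = 42 - 6*(19 + R) = 42 + (-114 - 6*R) = -72 - 6*R)
g(Q) = -6 + Q
Y = -55/27 (Y = -2 + 1/(-27) = -2 - 1/27 = -55/27 ≈ -2.0370)
q = 4760/27 (q = (-6 - 2)*(-55/27 - 20) = -8*(-595/27) = 4760/27 ≈ 176.30)
q + p(-36) = 4760/27 + (-72 - 6*(-36)) = 4760/27 + (-72 + 216) = 4760/27 + 144 = 8648/27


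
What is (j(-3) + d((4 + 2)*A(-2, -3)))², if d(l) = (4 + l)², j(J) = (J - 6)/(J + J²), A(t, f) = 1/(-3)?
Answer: 25/4 ≈ 6.2500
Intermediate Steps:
A(t, f) = -⅓
j(J) = (-6 + J)/(J + J²)
(j(-3) + d((4 + 2)*A(-2, -3)))² = ((-6 - 3)/((-3)*(1 - 3)) + (4 + (4 + 2)*(-⅓))²)² = (-⅓*(-9)/(-2) + (4 + 6*(-⅓))²)² = (-⅓*(-½)*(-9) + (4 - 2)²)² = (-3/2 + 2²)² = (-3/2 + 4)² = (5/2)² = 25/4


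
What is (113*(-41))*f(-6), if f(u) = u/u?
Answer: -4633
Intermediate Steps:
f(u) = 1
(113*(-41))*f(-6) = (113*(-41))*1 = -4633*1 = -4633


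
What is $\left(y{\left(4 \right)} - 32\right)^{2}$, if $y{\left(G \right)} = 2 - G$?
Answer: $1156$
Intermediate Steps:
$\left(y{\left(4 \right)} - 32\right)^{2} = \left(\left(2 - 4\right) - 32\right)^{2} = \left(-2 - 32\right)^{2} = \left(-34\right)^{2} = 1156$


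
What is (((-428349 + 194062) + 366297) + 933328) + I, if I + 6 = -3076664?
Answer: -2011332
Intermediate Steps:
I = -3076670 (I = -6 - 3076664 = -3076670)
(((-428349 + 194062) + 366297) + 933328) + I = (((-428349 + 194062) + 366297) + 933328) - 3076670 = ((-234287 + 366297) + 933328) - 3076670 = (132010 + 933328) - 3076670 = 1065338 - 3076670 = -2011332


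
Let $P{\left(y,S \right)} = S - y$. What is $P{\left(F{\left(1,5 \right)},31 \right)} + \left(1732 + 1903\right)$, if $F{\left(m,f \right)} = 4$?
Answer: $3662$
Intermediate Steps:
$P{\left(F{\left(1,5 \right)},31 \right)} + \left(1732 + 1903\right) = \left(31 - 4\right) + \left(1732 + 1903\right) = \left(31 - 4\right) + 3635 = 27 + 3635 = 3662$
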